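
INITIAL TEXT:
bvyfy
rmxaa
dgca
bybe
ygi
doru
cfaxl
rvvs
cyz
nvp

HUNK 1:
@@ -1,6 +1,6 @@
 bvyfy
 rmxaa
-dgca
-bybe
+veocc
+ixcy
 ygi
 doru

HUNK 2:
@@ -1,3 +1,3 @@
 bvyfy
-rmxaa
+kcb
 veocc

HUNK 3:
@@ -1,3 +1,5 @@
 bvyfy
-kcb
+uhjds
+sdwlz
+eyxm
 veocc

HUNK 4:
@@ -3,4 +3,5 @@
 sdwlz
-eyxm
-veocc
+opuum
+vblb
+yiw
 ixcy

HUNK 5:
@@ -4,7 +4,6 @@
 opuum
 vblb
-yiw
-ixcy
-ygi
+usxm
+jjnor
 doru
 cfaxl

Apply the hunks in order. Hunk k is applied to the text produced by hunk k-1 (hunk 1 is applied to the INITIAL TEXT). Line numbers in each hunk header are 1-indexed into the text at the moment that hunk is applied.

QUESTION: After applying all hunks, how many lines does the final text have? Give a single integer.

Answer: 12

Derivation:
Hunk 1: at line 1 remove [dgca,bybe] add [veocc,ixcy] -> 10 lines: bvyfy rmxaa veocc ixcy ygi doru cfaxl rvvs cyz nvp
Hunk 2: at line 1 remove [rmxaa] add [kcb] -> 10 lines: bvyfy kcb veocc ixcy ygi doru cfaxl rvvs cyz nvp
Hunk 3: at line 1 remove [kcb] add [uhjds,sdwlz,eyxm] -> 12 lines: bvyfy uhjds sdwlz eyxm veocc ixcy ygi doru cfaxl rvvs cyz nvp
Hunk 4: at line 3 remove [eyxm,veocc] add [opuum,vblb,yiw] -> 13 lines: bvyfy uhjds sdwlz opuum vblb yiw ixcy ygi doru cfaxl rvvs cyz nvp
Hunk 5: at line 4 remove [yiw,ixcy,ygi] add [usxm,jjnor] -> 12 lines: bvyfy uhjds sdwlz opuum vblb usxm jjnor doru cfaxl rvvs cyz nvp
Final line count: 12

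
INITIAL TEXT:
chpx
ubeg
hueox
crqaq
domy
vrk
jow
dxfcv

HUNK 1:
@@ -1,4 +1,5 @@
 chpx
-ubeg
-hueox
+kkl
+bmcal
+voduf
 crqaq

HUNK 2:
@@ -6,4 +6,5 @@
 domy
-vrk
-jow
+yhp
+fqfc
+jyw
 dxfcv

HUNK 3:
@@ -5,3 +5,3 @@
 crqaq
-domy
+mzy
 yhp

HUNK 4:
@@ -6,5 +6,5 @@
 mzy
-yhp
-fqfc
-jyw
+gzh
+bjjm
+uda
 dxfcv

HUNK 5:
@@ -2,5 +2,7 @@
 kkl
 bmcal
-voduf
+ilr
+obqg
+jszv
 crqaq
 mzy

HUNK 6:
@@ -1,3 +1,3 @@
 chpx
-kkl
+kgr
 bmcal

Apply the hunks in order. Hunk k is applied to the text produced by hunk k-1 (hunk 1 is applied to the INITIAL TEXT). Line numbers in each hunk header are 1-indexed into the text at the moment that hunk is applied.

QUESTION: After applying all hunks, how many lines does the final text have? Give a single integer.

Hunk 1: at line 1 remove [ubeg,hueox] add [kkl,bmcal,voduf] -> 9 lines: chpx kkl bmcal voduf crqaq domy vrk jow dxfcv
Hunk 2: at line 6 remove [vrk,jow] add [yhp,fqfc,jyw] -> 10 lines: chpx kkl bmcal voduf crqaq domy yhp fqfc jyw dxfcv
Hunk 3: at line 5 remove [domy] add [mzy] -> 10 lines: chpx kkl bmcal voduf crqaq mzy yhp fqfc jyw dxfcv
Hunk 4: at line 6 remove [yhp,fqfc,jyw] add [gzh,bjjm,uda] -> 10 lines: chpx kkl bmcal voduf crqaq mzy gzh bjjm uda dxfcv
Hunk 5: at line 2 remove [voduf] add [ilr,obqg,jszv] -> 12 lines: chpx kkl bmcal ilr obqg jszv crqaq mzy gzh bjjm uda dxfcv
Hunk 6: at line 1 remove [kkl] add [kgr] -> 12 lines: chpx kgr bmcal ilr obqg jszv crqaq mzy gzh bjjm uda dxfcv
Final line count: 12

Answer: 12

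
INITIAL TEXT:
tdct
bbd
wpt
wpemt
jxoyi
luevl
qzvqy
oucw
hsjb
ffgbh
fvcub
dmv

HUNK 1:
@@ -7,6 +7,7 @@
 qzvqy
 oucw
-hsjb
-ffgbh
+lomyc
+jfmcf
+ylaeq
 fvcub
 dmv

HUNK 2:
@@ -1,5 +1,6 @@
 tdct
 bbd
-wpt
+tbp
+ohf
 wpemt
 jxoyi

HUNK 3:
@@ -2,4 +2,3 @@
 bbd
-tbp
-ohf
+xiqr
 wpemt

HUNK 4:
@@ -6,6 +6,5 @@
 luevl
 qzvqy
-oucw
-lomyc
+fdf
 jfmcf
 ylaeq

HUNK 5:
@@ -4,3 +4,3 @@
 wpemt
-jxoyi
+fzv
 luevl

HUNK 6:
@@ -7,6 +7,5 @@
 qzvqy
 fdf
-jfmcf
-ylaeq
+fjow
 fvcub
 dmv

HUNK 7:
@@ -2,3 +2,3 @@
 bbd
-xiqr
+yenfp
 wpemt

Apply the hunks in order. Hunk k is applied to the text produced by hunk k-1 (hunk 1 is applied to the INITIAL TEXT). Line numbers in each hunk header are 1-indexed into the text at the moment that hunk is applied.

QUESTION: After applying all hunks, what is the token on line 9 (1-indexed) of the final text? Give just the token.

Hunk 1: at line 7 remove [hsjb,ffgbh] add [lomyc,jfmcf,ylaeq] -> 13 lines: tdct bbd wpt wpemt jxoyi luevl qzvqy oucw lomyc jfmcf ylaeq fvcub dmv
Hunk 2: at line 1 remove [wpt] add [tbp,ohf] -> 14 lines: tdct bbd tbp ohf wpemt jxoyi luevl qzvqy oucw lomyc jfmcf ylaeq fvcub dmv
Hunk 3: at line 2 remove [tbp,ohf] add [xiqr] -> 13 lines: tdct bbd xiqr wpemt jxoyi luevl qzvqy oucw lomyc jfmcf ylaeq fvcub dmv
Hunk 4: at line 6 remove [oucw,lomyc] add [fdf] -> 12 lines: tdct bbd xiqr wpemt jxoyi luevl qzvqy fdf jfmcf ylaeq fvcub dmv
Hunk 5: at line 4 remove [jxoyi] add [fzv] -> 12 lines: tdct bbd xiqr wpemt fzv luevl qzvqy fdf jfmcf ylaeq fvcub dmv
Hunk 6: at line 7 remove [jfmcf,ylaeq] add [fjow] -> 11 lines: tdct bbd xiqr wpemt fzv luevl qzvqy fdf fjow fvcub dmv
Hunk 7: at line 2 remove [xiqr] add [yenfp] -> 11 lines: tdct bbd yenfp wpemt fzv luevl qzvqy fdf fjow fvcub dmv
Final line 9: fjow

Answer: fjow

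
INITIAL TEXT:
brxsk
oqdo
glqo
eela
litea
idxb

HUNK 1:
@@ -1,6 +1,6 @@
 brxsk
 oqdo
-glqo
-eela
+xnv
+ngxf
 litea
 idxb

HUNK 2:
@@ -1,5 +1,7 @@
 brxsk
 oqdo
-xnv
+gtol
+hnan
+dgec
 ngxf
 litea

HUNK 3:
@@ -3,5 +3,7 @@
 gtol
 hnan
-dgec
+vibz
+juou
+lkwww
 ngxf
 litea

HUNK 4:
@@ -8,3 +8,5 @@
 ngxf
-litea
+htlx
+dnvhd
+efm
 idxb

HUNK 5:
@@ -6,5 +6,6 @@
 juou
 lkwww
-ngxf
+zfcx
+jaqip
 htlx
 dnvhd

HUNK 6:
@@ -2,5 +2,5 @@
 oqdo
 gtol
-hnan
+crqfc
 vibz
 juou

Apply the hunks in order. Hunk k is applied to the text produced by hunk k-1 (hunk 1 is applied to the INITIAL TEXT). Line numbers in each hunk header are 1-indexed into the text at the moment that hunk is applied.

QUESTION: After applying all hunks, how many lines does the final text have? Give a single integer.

Answer: 13

Derivation:
Hunk 1: at line 1 remove [glqo,eela] add [xnv,ngxf] -> 6 lines: brxsk oqdo xnv ngxf litea idxb
Hunk 2: at line 1 remove [xnv] add [gtol,hnan,dgec] -> 8 lines: brxsk oqdo gtol hnan dgec ngxf litea idxb
Hunk 3: at line 3 remove [dgec] add [vibz,juou,lkwww] -> 10 lines: brxsk oqdo gtol hnan vibz juou lkwww ngxf litea idxb
Hunk 4: at line 8 remove [litea] add [htlx,dnvhd,efm] -> 12 lines: brxsk oqdo gtol hnan vibz juou lkwww ngxf htlx dnvhd efm idxb
Hunk 5: at line 6 remove [ngxf] add [zfcx,jaqip] -> 13 lines: brxsk oqdo gtol hnan vibz juou lkwww zfcx jaqip htlx dnvhd efm idxb
Hunk 6: at line 2 remove [hnan] add [crqfc] -> 13 lines: brxsk oqdo gtol crqfc vibz juou lkwww zfcx jaqip htlx dnvhd efm idxb
Final line count: 13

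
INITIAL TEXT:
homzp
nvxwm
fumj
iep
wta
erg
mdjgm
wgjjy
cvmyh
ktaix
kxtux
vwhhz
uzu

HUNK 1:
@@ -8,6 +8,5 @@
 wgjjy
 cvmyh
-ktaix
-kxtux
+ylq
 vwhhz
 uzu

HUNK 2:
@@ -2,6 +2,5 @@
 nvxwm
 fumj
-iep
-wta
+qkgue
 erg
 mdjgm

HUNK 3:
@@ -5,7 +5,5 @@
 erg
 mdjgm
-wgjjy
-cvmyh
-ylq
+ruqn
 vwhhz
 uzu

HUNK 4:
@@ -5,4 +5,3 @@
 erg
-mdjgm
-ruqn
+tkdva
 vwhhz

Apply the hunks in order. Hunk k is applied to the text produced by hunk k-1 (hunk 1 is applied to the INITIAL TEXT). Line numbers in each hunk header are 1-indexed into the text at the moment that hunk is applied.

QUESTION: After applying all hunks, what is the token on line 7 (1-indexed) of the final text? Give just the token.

Hunk 1: at line 8 remove [ktaix,kxtux] add [ylq] -> 12 lines: homzp nvxwm fumj iep wta erg mdjgm wgjjy cvmyh ylq vwhhz uzu
Hunk 2: at line 2 remove [iep,wta] add [qkgue] -> 11 lines: homzp nvxwm fumj qkgue erg mdjgm wgjjy cvmyh ylq vwhhz uzu
Hunk 3: at line 5 remove [wgjjy,cvmyh,ylq] add [ruqn] -> 9 lines: homzp nvxwm fumj qkgue erg mdjgm ruqn vwhhz uzu
Hunk 4: at line 5 remove [mdjgm,ruqn] add [tkdva] -> 8 lines: homzp nvxwm fumj qkgue erg tkdva vwhhz uzu
Final line 7: vwhhz

Answer: vwhhz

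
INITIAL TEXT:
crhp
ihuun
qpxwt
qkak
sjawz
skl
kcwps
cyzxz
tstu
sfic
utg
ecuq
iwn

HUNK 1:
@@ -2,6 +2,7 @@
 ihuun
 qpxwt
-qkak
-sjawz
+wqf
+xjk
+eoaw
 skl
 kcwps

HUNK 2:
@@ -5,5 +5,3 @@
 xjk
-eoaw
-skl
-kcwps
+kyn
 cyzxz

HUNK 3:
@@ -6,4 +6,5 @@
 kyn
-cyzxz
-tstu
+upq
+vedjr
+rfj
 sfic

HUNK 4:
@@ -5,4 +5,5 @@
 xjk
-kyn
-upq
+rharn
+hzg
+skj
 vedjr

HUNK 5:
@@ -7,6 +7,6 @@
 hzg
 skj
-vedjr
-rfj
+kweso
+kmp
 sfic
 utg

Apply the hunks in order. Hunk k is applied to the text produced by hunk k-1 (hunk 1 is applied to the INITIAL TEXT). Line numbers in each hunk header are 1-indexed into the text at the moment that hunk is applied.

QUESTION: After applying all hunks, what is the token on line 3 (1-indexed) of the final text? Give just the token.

Hunk 1: at line 2 remove [qkak,sjawz] add [wqf,xjk,eoaw] -> 14 lines: crhp ihuun qpxwt wqf xjk eoaw skl kcwps cyzxz tstu sfic utg ecuq iwn
Hunk 2: at line 5 remove [eoaw,skl,kcwps] add [kyn] -> 12 lines: crhp ihuun qpxwt wqf xjk kyn cyzxz tstu sfic utg ecuq iwn
Hunk 3: at line 6 remove [cyzxz,tstu] add [upq,vedjr,rfj] -> 13 lines: crhp ihuun qpxwt wqf xjk kyn upq vedjr rfj sfic utg ecuq iwn
Hunk 4: at line 5 remove [kyn,upq] add [rharn,hzg,skj] -> 14 lines: crhp ihuun qpxwt wqf xjk rharn hzg skj vedjr rfj sfic utg ecuq iwn
Hunk 5: at line 7 remove [vedjr,rfj] add [kweso,kmp] -> 14 lines: crhp ihuun qpxwt wqf xjk rharn hzg skj kweso kmp sfic utg ecuq iwn
Final line 3: qpxwt

Answer: qpxwt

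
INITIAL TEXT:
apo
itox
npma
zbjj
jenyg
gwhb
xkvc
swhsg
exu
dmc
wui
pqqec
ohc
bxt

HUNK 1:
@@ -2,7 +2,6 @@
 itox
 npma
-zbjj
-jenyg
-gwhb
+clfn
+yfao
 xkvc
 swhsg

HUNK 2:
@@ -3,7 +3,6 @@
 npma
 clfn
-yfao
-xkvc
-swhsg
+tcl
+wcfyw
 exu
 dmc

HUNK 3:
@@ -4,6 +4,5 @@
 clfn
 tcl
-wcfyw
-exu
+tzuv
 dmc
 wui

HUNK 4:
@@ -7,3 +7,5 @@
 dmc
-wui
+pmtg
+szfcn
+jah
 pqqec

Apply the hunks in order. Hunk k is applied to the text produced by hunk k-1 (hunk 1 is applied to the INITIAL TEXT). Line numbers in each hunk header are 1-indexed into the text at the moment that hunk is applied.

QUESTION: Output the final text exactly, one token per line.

Answer: apo
itox
npma
clfn
tcl
tzuv
dmc
pmtg
szfcn
jah
pqqec
ohc
bxt

Derivation:
Hunk 1: at line 2 remove [zbjj,jenyg,gwhb] add [clfn,yfao] -> 13 lines: apo itox npma clfn yfao xkvc swhsg exu dmc wui pqqec ohc bxt
Hunk 2: at line 3 remove [yfao,xkvc,swhsg] add [tcl,wcfyw] -> 12 lines: apo itox npma clfn tcl wcfyw exu dmc wui pqqec ohc bxt
Hunk 3: at line 4 remove [wcfyw,exu] add [tzuv] -> 11 lines: apo itox npma clfn tcl tzuv dmc wui pqqec ohc bxt
Hunk 4: at line 7 remove [wui] add [pmtg,szfcn,jah] -> 13 lines: apo itox npma clfn tcl tzuv dmc pmtg szfcn jah pqqec ohc bxt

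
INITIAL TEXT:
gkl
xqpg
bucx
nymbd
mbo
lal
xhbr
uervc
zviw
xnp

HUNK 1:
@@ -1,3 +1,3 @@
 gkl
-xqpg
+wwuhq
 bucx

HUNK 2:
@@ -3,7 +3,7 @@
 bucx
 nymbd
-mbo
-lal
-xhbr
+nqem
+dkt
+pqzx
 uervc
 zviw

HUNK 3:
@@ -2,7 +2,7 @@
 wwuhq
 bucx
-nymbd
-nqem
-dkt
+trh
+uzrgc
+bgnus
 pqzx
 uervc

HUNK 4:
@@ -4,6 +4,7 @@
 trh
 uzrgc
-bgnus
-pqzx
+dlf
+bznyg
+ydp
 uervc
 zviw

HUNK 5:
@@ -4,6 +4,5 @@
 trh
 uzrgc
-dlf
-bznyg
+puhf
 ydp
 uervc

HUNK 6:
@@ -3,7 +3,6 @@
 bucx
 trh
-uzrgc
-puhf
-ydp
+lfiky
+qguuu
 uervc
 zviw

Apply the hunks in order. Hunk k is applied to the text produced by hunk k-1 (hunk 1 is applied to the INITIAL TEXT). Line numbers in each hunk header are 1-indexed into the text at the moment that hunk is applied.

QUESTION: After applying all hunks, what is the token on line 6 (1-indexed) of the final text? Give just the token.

Answer: qguuu

Derivation:
Hunk 1: at line 1 remove [xqpg] add [wwuhq] -> 10 lines: gkl wwuhq bucx nymbd mbo lal xhbr uervc zviw xnp
Hunk 2: at line 3 remove [mbo,lal,xhbr] add [nqem,dkt,pqzx] -> 10 lines: gkl wwuhq bucx nymbd nqem dkt pqzx uervc zviw xnp
Hunk 3: at line 2 remove [nymbd,nqem,dkt] add [trh,uzrgc,bgnus] -> 10 lines: gkl wwuhq bucx trh uzrgc bgnus pqzx uervc zviw xnp
Hunk 4: at line 4 remove [bgnus,pqzx] add [dlf,bznyg,ydp] -> 11 lines: gkl wwuhq bucx trh uzrgc dlf bznyg ydp uervc zviw xnp
Hunk 5: at line 4 remove [dlf,bznyg] add [puhf] -> 10 lines: gkl wwuhq bucx trh uzrgc puhf ydp uervc zviw xnp
Hunk 6: at line 3 remove [uzrgc,puhf,ydp] add [lfiky,qguuu] -> 9 lines: gkl wwuhq bucx trh lfiky qguuu uervc zviw xnp
Final line 6: qguuu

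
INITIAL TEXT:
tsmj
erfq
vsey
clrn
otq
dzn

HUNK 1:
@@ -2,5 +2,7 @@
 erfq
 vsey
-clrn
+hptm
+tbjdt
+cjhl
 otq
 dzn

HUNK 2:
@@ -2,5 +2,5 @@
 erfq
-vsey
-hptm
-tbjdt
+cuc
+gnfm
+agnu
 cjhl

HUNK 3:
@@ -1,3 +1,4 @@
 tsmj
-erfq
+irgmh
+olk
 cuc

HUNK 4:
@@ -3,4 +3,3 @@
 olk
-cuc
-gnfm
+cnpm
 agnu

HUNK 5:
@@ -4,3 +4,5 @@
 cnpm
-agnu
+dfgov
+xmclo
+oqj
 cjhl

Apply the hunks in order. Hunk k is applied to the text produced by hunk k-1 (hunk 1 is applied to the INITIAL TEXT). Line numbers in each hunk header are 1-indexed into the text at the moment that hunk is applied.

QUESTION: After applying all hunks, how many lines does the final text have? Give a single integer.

Hunk 1: at line 2 remove [clrn] add [hptm,tbjdt,cjhl] -> 8 lines: tsmj erfq vsey hptm tbjdt cjhl otq dzn
Hunk 2: at line 2 remove [vsey,hptm,tbjdt] add [cuc,gnfm,agnu] -> 8 lines: tsmj erfq cuc gnfm agnu cjhl otq dzn
Hunk 3: at line 1 remove [erfq] add [irgmh,olk] -> 9 lines: tsmj irgmh olk cuc gnfm agnu cjhl otq dzn
Hunk 4: at line 3 remove [cuc,gnfm] add [cnpm] -> 8 lines: tsmj irgmh olk cnpm agnu cjhl otq dzn
Hunk 5: at line 4 remove [agnu] add [dfgov,xmclo,oqj] -> 10 lines: tsmj irgmh olk cnpm dfgov xmclo oqj cjhl otq dzn
Final line count: 10

Answer: 10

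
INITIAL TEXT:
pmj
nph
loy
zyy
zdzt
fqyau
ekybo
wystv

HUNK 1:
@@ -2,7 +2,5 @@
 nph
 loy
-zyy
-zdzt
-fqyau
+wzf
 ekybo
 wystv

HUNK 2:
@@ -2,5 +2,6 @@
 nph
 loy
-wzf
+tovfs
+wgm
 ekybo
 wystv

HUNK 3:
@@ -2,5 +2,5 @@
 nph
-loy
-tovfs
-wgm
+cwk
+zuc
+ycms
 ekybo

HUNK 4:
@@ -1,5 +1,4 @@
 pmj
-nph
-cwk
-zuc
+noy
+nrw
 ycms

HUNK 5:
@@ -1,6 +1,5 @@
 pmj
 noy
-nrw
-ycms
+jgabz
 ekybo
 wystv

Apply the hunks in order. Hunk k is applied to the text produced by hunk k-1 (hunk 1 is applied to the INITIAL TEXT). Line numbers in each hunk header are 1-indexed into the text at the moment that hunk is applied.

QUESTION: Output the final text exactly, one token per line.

Hunk 1: at line 2 remove [zyy,zdzt,fqyau] add [wzf] -> 6 lines: pmj nph loy wzf ekybo wystv
Hunk 2: at line 2 remove [wzf] add [tovfs,wgm] -> 7 lines: pmj nph loy tovfs wgm ekybo wystv
Hunk 3: at line 2 remove [loy,tovfs,wgm] add [cwk,zuc,ycms] -> 7 lines: pmj nph cwk zuc ycms ekybo wystv
Hunk 4: at line 1 remove [nph,cwk,zuc] add [noy,nrw] -> 6 lines: pmj noy nrw ycms ekybo wystv
Hunk 5: at line 1 remove [nrw,ycms] add [jgabz] -> 5 lines: pmj noy jgabz ekybo wystv

Answer: pmj
noy
jgabz
ekybo
wystv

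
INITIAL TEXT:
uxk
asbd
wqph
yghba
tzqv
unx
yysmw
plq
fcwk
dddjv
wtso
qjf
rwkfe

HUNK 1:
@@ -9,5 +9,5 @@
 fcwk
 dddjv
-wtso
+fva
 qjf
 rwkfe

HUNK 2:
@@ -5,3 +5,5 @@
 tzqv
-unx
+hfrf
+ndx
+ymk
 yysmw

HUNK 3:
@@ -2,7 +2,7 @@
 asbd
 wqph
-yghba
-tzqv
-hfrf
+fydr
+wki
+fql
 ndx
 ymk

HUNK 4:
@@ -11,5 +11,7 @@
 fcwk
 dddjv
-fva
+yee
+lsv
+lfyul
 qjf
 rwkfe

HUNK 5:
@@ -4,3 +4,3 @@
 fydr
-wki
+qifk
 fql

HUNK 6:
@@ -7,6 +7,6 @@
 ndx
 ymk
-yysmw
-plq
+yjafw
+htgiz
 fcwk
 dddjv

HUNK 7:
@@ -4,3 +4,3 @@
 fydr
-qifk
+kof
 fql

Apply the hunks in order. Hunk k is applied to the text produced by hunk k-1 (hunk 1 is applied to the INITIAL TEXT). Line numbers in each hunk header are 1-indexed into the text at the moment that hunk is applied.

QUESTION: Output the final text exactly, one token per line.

Hunk 1: at line 9 remove [wtso] add [fva] -> 13 lines: uxk asbd wqph yghba tzqv unx yysmw plq fcwk dddjv fva qjf rwkfe
Hunk 2: at line 5 remove [unx] add [hfrf,ndx,ymk] -> 15 lines: uxk asbd wqph yghba tzqv hfrf ndx ymk yysmw plq fcwk dddjv fva qjf rwkfe
Hunk 3: at line 2 remove [yghba,tzqv,hfrf] add [fydr,wki,fql] -> 15 lines: uxk asbd wqph fydr wki fql ndx ymk yysmw plq fcwk dddjv fva qjf rwkfe
Hunk 4: at line 11 remove [fva] add [yee,lsv,lfyul] -> 17 lines: uxk asbd wqph fydr wki fql ndx ymk yysmw plq fcwk dddjv yee lsv lfyul qjf rwkfe
Hunk 5: at line 4 remove [wki] add [qifk] -> 17 lines: uxk asbd wqph fydr qifk fql ndx ymk yysmw plq fcwk dddjv yee lsv lfyul qjf rwkfe
Hunk 6: at line 7 remove [yysmw,plq] add [yjafw,htgiz] -> 17 lines: uxk asbd wqph fydr qifk fql ndx ymk yjafw htgiz fcwk dddjv yee lsv lfyul qjf rwkfe
Hunk 7: at line 4 remove [qifk] add [kof] -> 17 lines: uxk asbd wqph fydr kof fql ndx ymk yjafw htgiz fcwk dddjv yee lsv lfyul qjf rwkfe

Answer: uxk
asbd
wqph
fydr
kof
fql
ndx
ymk
yjafw
htgiz
fcwk
dddjv
yee
lsv
lfyul
qjf
rwkfe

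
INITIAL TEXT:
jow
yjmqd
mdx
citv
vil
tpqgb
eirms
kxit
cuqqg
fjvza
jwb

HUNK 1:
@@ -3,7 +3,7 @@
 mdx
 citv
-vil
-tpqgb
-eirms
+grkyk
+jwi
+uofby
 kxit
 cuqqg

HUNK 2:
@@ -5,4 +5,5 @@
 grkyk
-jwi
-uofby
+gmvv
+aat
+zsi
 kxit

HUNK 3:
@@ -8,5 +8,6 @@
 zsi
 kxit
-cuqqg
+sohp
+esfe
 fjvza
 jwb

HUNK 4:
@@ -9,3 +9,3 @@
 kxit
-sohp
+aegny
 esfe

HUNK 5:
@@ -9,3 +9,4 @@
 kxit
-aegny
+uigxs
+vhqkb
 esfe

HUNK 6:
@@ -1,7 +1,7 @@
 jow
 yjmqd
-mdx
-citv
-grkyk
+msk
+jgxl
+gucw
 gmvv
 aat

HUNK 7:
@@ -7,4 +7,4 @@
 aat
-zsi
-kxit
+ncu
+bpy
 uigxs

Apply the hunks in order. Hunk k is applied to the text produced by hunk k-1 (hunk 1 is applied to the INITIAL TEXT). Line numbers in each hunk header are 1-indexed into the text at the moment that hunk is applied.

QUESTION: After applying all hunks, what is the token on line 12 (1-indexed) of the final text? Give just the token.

Answer: esfe

Derivation:
Hunk 1: at line 3 remove [vil,tpqgb,eirms] add [grkyk,jwi,uofby] -> 11 lines: jow yjmqd mdx citv grkyk jwi uofby kxit cuqqg fjvza jwb
Hunk 2: at line 5 remove [jwi,uofby] add [gmvv,aat,zsi] -> 12 lines: jow yjmqd mdx citv grkyk gmvv aat zsi kxit cuqqg fjvza jwb
Hunk 3: at line 8 remove [cuqqg] add [sohp,esfe] -> 13 lines: jow yjmqd mdx citv grkyk gmvv aat zsi kxit sohp esfe fjvza jwb
Hunk 4: at line 9 remove [sohp] add [aegny] -> 13 lines: jow yjmqd mdx citv grkyk gmvv aat zsi kxit aegny esfe fjvza jwb
Hunk 5: at line 9 remove [aegny] add [uigxs,vhqkb] -> 14 lines: jow yjmqd mdx citv grkyk gmvv aat zsi kxit uigxs vhqkb esfe fjvza jwb
Hunk 6: at line 1 remove [mdx,citv,grkyk] add [msk,jgxl,gucw] -> 14 lines: jow yjmqd msk jgxl gucw gmvv aat zsi kxit uigxs vhqkb esfe fjvza jwb
Hunk 7: at line 7 remove [zsi,kxit] add [ncu,bpy] -> 14 lines: jow yjmqd msk jgxl gucw gmvv aat ncu bpy uigxs vhqkb esfe fjvza jwb
Final line 12: esfe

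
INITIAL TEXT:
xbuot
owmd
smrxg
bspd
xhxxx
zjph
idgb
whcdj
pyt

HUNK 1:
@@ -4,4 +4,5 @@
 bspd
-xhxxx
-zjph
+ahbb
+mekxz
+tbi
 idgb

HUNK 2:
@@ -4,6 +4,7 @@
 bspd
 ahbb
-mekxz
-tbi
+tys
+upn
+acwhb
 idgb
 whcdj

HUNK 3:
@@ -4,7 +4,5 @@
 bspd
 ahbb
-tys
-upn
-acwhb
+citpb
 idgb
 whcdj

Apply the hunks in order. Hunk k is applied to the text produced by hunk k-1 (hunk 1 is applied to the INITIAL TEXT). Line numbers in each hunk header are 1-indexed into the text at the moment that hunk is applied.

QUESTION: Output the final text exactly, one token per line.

Hunk 1: at line 4 remove [xhxxx,zjph] add [ahbb,mekxz,tbi] -> 10 lines: xbuot owmd smrxg bspd ahbb mekxz tbi idgb whcdj pyt
Hunk 2: at line 4 remove [mekxz,tbi] add [tys,upn,acwhb] -> 11 lines: xbuot owmd smrxg bspd ahbb tys upn acwhb idgb whcdj pyt
Hunk 3: at line 4 remove [tys,upn,acwhb] add [citpb] -> 9 lines: xbuot owmd smrxg bspd ahbb citpb idgb whcdj pyt

Answer: xbuot
owmd
smrxg
bspd
ahbb
citpb
idgb
whcdj
pyt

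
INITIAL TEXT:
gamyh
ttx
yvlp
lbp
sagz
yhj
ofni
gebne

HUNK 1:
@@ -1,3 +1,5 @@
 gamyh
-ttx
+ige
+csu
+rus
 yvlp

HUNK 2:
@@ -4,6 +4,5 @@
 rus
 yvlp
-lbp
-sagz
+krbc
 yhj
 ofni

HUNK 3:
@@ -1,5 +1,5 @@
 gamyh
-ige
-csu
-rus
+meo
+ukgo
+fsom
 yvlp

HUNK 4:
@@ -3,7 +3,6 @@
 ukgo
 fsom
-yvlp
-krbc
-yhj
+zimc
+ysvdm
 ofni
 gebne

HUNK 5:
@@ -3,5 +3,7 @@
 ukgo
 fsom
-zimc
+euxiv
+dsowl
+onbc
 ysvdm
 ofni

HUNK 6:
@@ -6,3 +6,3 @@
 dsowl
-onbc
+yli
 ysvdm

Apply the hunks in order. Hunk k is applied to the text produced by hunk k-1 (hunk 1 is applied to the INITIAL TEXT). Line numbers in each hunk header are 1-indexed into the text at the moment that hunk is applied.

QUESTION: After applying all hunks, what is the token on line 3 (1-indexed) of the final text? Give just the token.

Answer: ukgo

Derivation:
Hunk 1: at line 1 remove [ttx] add [ige,csu,rus] -> 10 lines: gamyh ige csu rus yvlp lbp sagz yhj ofni gebne
Hunk 2: at line 4 remove [lbp,sagz] add [krbc] -> 9 lines: gamyh ige csu rus yvlp krbc yhj ofni gebne
Hunk 3: at line 1 remove [ige,csu,rus] add [meo,ukgo,fsom] -> 9 lines: gamyh meo ukgo fsom yvlp krbc yhj ofni gebne
Hunk 4: at line 3 remove [yvlp,krbc,yhj] add [zimc,ysvdm] -> 8 lines: gamyh meo ukgo fsom zimc ysvdm ofni gebne
Hunk 5: at line 3 remove [zimc] add [euxiv,dsowl,onbc] -> 10 lines: gamyh meo ukgo fsom euxiv dsowl onbc ysvdm ofni gebne
Hunk 6: at line 6 remove [onbc] add [yli] -> 10 lines: gamyh meo ukgo fsom euxiv dsowl yli ysvdm ofni gebne
Final line 3: ukgo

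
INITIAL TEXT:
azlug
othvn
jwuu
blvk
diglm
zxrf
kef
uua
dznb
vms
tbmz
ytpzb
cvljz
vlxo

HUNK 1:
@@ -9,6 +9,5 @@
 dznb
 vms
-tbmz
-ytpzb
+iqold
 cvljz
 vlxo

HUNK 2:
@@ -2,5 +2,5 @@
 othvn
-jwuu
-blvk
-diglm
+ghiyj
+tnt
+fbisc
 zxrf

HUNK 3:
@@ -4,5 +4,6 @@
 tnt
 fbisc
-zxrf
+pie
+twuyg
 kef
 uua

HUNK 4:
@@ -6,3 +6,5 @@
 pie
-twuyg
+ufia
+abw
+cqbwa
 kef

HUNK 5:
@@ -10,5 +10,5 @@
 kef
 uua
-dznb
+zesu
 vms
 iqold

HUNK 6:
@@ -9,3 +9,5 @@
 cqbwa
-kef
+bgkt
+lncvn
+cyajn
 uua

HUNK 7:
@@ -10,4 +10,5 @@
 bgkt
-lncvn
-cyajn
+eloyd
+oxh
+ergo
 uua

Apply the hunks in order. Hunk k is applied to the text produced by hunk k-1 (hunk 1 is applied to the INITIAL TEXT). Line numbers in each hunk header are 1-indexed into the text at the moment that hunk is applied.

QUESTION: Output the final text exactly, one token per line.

Hunk 1: at line 9 remove [tbmz,ytpzb] add [iqold] -> 13 lines: azlug othvn jwuu blvk diglm zxrf kef uua dznb vms iqold cvljz vlxo
Hunk 2: at line 2 remove [jwuu,blvk,diglm] add [ghiyj,tnt,fbisc] -> 13 lines: azlug othvn ghiyj tnt fbisc zxrf kef uua dznb vms iqold cvljz vlxo
Hunk 3: at line 4 remove [zxrf] add [pie,twuyg] -> 14 lines: azlug othvn ghiyj tnt fbisc pie twuyg kef uua dznb vms iqold cvljz vlxo
Hunk 4: at line 6 remove [twuyg] add [ufia,abw,cqbwa] -> 16 lines: azlug othvn ghiyj tnt fbisc pie ufia abw cqbwa kef uua dznb vms iqold cvljz vlxo
Hunk 5: at line 10 remove [dznb] add [zesu] -> 16 lines: azlug othvn ghiyj tnt fbisc pie ufia abw cqbwa kef uua zesu vms iqold cvljz vlxo
Hunk 6: at line 9 remove [kef] add [bgkt,lncvn,cyajn] -> 18 lines: azlug othvn ghiyj tnt fbisc pie ufia abw cqbwa bgkt lncvn cyajn uua zesu vms iqold cvljz vlxo
Hunk 7: at line 10 remove [lncvn,cyajn] add [eloyd,oxh,ergo] -> 19 lines: azlug othvn ghiyj tnt fbisc pie ufia abw cqbwa bgkt eloyd oxh ergo uua zesu vms iqold cvljz vlxo

Answer: azlug
othvn
ghiyj
tnt
fbisc
pie
ufia
abw
cqbwa
bgkt
eloyd
oxh
ergo
uua
zesu
vms
iqold
cvljz
vlxo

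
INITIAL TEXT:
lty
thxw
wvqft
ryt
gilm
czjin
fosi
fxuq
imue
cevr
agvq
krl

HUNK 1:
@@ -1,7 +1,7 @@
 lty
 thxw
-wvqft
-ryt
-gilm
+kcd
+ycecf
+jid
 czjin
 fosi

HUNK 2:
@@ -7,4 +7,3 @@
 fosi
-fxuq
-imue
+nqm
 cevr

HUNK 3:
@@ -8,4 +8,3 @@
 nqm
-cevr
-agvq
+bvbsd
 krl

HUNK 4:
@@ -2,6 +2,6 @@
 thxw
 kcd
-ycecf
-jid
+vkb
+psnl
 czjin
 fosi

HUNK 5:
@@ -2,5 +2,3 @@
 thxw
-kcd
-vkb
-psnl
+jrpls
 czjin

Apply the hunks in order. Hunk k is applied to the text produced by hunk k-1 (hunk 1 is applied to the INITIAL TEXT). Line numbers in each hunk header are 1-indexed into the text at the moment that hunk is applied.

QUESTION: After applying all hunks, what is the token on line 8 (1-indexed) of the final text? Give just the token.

Hunk 1: at line 1 remove [wvqft,ryt,gilm] add [kcd,ycecf,jid] -> 12 lines: lty thxw kcd ycecf jid czjin fosi fxuq imue cevr agvq krl
Hunk 2: at line 7 remove [fxuq,imue] add [nqm] -> 11 lines: lty thxw kcd ycecf jid czjin fosi nqm cevr agvq krl
Hunk 3: at line 8 remove [cevr,agvq] add [bvbsd] -> 10 lines: lty thxw kcd ycecf jid czjin fosi nqm bvbsd krl
Hunk 4: at line 2 remove [ycecf,jid] add [vkb,psnl] -> 10 lines: lty thxw kcd vkb psnl czjin fosi nqm bvbsd krl
Hunk 5: at line 2 remove [kcd,vkb,psnl] add [jrpls] -> 8 lines: lty thxw jrpls czjin fosi nqm bvbsd krl
Final line 8: krl

Answer: krl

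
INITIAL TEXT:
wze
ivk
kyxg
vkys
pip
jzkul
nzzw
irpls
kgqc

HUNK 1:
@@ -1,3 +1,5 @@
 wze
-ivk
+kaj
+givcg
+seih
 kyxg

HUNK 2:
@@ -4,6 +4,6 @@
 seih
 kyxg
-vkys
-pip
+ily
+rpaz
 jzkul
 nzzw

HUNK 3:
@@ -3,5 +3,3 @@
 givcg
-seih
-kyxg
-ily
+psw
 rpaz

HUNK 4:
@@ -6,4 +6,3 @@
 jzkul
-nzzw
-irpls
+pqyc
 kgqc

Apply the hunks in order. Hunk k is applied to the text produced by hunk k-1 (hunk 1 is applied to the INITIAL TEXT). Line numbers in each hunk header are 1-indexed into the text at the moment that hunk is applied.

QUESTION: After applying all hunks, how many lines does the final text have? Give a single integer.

Answer: 8

Derivation:
Hunk 1: at line 1 remove [ivk] add [kaj,givcg,seih] -> 11 lines: wze kaj givcg seih kyxg vkys pip jzkul nzzw irpls kgqc
Hunk 2: at line 4 remove [vkys,pip] add [ily,rpaz] -> 11 lines: wze kaj givcg seih kyxg ily rpaz jzkul nzzw irpls kgqc
Hunk 3: at line 3 remove [seih,kyxg,ily] add [psw] -> 9 lines: wze kaj givcg psw rpaz jzkul nzzw irpls kgqc
Hunk 4: at line 6 remove [nzzw,irpls] add [pqyc] -> 8 lines: wze kaj givcg psw rpaz jzkul pqyc kgqc
Final line count: 8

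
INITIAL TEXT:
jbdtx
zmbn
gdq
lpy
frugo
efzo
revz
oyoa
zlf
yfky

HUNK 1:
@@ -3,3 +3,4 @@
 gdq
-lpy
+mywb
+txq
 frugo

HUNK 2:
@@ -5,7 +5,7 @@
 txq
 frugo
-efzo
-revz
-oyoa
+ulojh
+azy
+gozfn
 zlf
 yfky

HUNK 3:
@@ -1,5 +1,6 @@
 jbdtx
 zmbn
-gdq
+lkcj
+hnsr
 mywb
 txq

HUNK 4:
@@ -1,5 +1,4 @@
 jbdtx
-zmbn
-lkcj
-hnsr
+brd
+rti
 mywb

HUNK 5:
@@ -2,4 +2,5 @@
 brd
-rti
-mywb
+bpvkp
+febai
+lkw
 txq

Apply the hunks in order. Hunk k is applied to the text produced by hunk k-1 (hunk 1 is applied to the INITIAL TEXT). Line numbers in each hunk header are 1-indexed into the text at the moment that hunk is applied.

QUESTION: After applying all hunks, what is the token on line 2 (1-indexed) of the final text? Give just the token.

Hunk 1: at line 3 remove [lpy] add [mywb,txq] -> 11 lines: jbdtx zmbn gdq mywb txq frugo efzo revz oyoa zlf yfky
Hunk 2: at line 5 remove [efzo,revz,oyoa] add [ulojh,azy,gozfn] -> 11 lines: jbdtx zmbn gdq mywb txq frugo ulojh azy gozfn zlf yfky
Hunk 3: at line 1 remove [gdq] add [lkcj,hnsr] -> 12 lines: jbdtx zmbn lkcj hnsr mywb txq frugo ulojh azy gozfn zlf yfky
Hunk 4: at line 1 remove [zmbn,lkcj,hnsr] add [brd,rti] -> 11 lines: jbdtx brd rti mywb txq frugo ulojh azy gozfn zlf yfky
Hunk 5: at line 2 remove [rti,mywb] add [bpvkp,febai,lkw] -> 12 lines: jbdtx brd bpvkp febai lkw txq frugo ulojh azy gozfn zlf yfky
Final line 2: brd

Answer: brd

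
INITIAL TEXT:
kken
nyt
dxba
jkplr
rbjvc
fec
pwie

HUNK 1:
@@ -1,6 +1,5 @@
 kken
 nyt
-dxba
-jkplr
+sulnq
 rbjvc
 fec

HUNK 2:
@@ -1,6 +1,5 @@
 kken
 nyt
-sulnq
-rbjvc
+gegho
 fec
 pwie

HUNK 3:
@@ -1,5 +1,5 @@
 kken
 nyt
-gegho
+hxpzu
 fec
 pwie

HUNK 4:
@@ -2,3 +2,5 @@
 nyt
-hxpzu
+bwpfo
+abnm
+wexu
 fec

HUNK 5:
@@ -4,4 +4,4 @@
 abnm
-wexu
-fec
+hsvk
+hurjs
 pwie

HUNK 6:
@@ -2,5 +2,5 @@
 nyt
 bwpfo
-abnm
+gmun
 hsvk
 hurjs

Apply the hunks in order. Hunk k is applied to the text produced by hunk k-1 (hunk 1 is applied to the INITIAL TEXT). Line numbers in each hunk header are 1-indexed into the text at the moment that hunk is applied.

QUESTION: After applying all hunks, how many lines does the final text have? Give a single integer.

Answer: 7

Derivation:
Hunk 1: at line 1 remove [dxba,jkplr] add [sulnq] -> 6 lines: kken nyt sulnq rbjvc fec pwie
Hunk 2: at line 1 remove [sulnq,rbjvc] add [gegho] -> 5 lines: kken nyt gegho fec pwie
Hunk 3: at line 1 remove [gegho] add [hxpzu] -> 5 lines: kken nyt hxpzu fec pwie
Hunk 4: at line 2 remove [hxpzu] add [bwpfo,abnm,wexu] -> 7 lines: kken nyt bwpfo abnm wexu fec pwie
Hunk 5: at line 4 remove [wexu,fec] add [hsvk,hurjs] -> 7 lines: kken nyt bwpfo abnm hsvk hurjs pwie
Hunk 6: at line 2 remove [abnm] add [gmun] -> 7 lines: kken nyt bwpfo gmun hsvk hurjs pwie
Final line count: 7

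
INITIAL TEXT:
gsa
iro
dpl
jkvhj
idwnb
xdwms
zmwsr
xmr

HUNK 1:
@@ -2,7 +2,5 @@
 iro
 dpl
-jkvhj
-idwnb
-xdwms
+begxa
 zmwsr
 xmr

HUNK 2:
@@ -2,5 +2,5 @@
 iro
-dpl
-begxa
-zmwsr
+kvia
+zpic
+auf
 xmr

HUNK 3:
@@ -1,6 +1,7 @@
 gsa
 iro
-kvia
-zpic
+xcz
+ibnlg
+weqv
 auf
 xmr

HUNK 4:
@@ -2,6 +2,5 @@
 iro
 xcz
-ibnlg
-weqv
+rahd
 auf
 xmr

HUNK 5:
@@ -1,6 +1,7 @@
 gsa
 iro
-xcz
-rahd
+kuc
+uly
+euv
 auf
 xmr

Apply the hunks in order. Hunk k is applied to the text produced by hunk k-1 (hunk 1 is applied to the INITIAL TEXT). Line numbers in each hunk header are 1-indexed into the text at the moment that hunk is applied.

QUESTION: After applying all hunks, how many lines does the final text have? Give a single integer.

Answer: 7

Derivation:
Hunk 1: at line 2 remove [jkvhj,idwnb,xdwms] add [begxa] -> 6 lines: gsa iro dpl begxa zmwsr xmr
Hunk 2: at line 2 remove [dpl,begxa,zmwsr] add [kvia,zpic,auf] -> 6 lines: gsa iro kvia zpic auf xmr
Hunk 3: at line 1 remove [kvia,zpic] add [xcz,ibnlg,weqv] -> 7 lines: gsa iro xcz ibnlg weqv auf xmr
Hunk 4: at line 2 remove [ibnlg,weqv] add [rahd] -> 6 lines: gsa iro xcz rahd auf xmr
Hunk 5: at line 1 remove [xcz,rahd] add [kuc,uly,euv] -> 7 lines: gsa iro kuc uly euv auf xmr
Final line count: 7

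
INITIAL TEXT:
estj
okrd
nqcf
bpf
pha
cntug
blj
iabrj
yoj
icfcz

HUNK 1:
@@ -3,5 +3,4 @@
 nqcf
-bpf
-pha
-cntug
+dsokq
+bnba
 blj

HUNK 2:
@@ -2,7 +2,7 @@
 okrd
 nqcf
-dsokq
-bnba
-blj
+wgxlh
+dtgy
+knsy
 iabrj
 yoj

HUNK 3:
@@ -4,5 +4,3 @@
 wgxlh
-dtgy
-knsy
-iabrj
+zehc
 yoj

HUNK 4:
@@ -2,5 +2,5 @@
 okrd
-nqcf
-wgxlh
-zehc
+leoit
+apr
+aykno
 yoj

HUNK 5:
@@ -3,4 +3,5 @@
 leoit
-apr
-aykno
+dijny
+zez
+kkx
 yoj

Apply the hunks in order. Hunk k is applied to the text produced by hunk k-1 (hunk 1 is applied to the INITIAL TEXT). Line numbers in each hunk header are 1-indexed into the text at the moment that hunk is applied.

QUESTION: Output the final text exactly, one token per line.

Answer: estj
okrd
leoit
dijny
zez
kkx
yoj
icfcz

Derivation:
Hunk 1: at line 3 remove [bpf,pha,cntug] add [dsokq,bnba] -> 9 lines: estj okrd nqcf dsokq bnba blj iabrj yoj icfcz
Hunk 2: at line 2 remove [dsokq,bnba,blj] add [wgxlh,dtgy,knsy] -> 9 lines: estj okrd nqcf wgxlh dtgy knsy iabrj yoj icfcz
Hunk 3: at line 4 remove [dtgy,knsy,iabrj] add [zehc] -> 7 lines: estj okrd nqcf wgxlh zehc yoj icfcz
Hunk 4: at line 2 remove [nqcf,wgxlh,zehc] add [leoit,apr,aykno] -> 7 lines: estj okrd leoit apr aykno yoj icfcz
Hunk 5: at line 3 remove [apr,aykno] add [dijny,zez,kkx] -> 8 lines: estj okrd leoit dijny zez kkx yoj icfcz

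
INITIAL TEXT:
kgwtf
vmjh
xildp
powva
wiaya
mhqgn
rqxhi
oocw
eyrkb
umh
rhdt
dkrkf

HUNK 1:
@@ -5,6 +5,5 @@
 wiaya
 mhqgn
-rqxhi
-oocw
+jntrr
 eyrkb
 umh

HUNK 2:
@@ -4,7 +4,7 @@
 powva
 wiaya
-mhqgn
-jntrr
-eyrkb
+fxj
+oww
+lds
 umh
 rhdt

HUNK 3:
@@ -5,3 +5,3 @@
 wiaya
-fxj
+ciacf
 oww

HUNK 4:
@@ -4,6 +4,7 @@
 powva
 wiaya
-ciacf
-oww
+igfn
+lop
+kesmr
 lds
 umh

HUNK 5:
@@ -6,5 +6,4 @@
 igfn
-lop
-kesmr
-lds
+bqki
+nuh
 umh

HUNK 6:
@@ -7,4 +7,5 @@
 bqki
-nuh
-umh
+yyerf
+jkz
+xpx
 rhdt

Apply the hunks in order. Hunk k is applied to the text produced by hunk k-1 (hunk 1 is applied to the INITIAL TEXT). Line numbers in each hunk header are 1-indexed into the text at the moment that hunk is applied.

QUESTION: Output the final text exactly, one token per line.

Answer: kgwtf
vmjh
xildp
powva
wiaya
igfn
bqki
yyerf
jkz
xpx
rhdt
dkrkf

Derivation:
Hunk 1: at line 5 remove [rqxhi,oocw] add [jntrr] -> 11 lines: kgwtf vmjh xildp powva wiaya mhqgn jntrr eyrkb umh rhdt dkrkf
Hunk 2: at line 4 remove [mhqgn,jntrr,eyrkb] add [fxj,oww,lds] -> 11 lines: kgwtf vmjh xildp powva wiaya fxj oww lds umh rhdt dkrkf
Hunk 3: at line 5 remove [fxj] add [ciacf] -> 11 lines: kgwtf vmjh xildp powva wiaya ciacf oww lds umh rhdt dkrkf
Hunk 4: at line 4 remove [ciacf,oww] add [igfn,lop,kesmr] -> 12 lines: kgwtf vmjh xildp powva wiaya igfn lop kesmr lds umh rhdt dkrkf
Hunk 5: at line 6 remove [lop,kesmr,lds] add [bqki,nuh] -> 11 lines: kgwtf vmjh xildp powva wiaya igfn bqki nuh umh rhdt dkrkf
Hunk 6: at line 7 remove [nuh,umh] add [yyerf,jkz,xpx] -> 12 lines: kgwtf vmjh xildp powva wiaya igfn bqki yyerf jkz xpx rhdt dkrkf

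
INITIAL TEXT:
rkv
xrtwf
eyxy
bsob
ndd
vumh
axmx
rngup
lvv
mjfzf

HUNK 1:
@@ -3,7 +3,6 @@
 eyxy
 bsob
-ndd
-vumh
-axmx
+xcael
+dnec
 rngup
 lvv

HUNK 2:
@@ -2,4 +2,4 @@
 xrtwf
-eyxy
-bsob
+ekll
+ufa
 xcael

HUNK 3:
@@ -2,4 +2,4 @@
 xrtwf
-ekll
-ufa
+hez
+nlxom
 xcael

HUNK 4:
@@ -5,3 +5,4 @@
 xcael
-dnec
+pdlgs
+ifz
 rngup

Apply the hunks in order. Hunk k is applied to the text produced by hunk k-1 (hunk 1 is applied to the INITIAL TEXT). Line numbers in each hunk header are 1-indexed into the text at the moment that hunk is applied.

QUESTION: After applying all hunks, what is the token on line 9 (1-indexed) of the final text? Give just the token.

Answer: lvv

Derivation:
Hunk 1: at line 3 remove [ndd,vumh,axmx] add [xcael,dnec] -> 9 lines: rkv xrtwf eyxy bsob xcael dnec rngup lvv mjfzf
Hunk 2: at line 2 remove [eyxy,bsob] add [ekll,ufa] -> 9 lines: rkv xrtwf ekll ufa xcael dnec rngup lvv mjfzf
Hunk 3: at line 2 remove [ekll,ufa] add [hez,nlxom] -> 9 lines: rkv xrtwf hez nlxom xcael dnec rngup lvv mjfzf
Hunk 4: at line 5 remove [dnec] add [pdlgs,ifz] -> 10 lines: rkv xrtwf hez nlxom xcael pdlgs ifz rngup lvv mjfzf
Final line 9: lvv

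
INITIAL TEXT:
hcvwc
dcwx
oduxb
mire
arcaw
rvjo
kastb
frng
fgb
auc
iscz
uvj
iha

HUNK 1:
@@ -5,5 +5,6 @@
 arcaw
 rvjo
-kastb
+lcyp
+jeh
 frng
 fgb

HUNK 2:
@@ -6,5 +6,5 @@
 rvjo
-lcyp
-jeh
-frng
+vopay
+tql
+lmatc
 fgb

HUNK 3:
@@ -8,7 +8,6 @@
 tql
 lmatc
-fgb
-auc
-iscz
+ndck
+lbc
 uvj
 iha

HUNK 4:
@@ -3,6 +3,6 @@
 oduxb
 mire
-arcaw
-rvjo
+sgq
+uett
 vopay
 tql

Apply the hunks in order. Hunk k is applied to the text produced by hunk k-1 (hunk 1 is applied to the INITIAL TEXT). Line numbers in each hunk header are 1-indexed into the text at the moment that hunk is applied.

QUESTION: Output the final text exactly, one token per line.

Hunk 1: at line 5 remove [kastb] add [lcyp,jeh] -> 14 lines: hcvwc dcwx oduxb mire arcaw rvjo lcyp jeh frng fgb auc iscz uvj iha
Hunk 2: at line 6 remove [lcyp,jeh,frng] add [vopay,tql,lmatc] -> 14 lines: hcvwc dcwx oduxb mire arcaw rvjo vopay tql lmatc fgb auc iscz uvj iha
Hunk 3: at line 8 remove [fgb,auc,iscz] add [ndck,lbc] -> 13 lines: hcvwc dcwx oduxb mire arcaw rvjo vopay tql lmatc ndck lbc uvj iha
Hunk 4: at line 3 remove [arcaw,rvjo] add [sgq,uett] -> 13 lines: hcvwc dcwx oduxb mire sgq uett vopay tql lmatc ndck lbc uvj iha

Answer: hcvwc
dcwx
oduxb
mire
sgq
uett
vopay
tql
lmatc
ndck
lbc
uvj
iha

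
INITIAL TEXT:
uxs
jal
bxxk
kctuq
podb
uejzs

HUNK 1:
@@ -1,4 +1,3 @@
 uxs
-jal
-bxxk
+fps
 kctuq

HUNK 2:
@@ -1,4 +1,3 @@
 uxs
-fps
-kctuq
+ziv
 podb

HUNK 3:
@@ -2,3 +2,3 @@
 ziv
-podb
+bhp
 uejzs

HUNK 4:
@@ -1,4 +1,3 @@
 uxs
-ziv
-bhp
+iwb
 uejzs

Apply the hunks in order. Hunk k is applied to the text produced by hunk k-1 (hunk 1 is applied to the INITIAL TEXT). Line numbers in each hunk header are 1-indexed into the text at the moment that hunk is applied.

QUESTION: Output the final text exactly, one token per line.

Answer: uxs
iwb
uejzs

Derivation:
Hunk 1: at line 1 remove [jal,bxxk] add [fps] -> 5 lines: uxs fps kctuq podb uejzs
Hunk 2: at line 1 remove [fps,kctuq] add [ziv] -> 4 lines: uxs ziv podb uejzs
Hunk 3: at line 2 remove [podb] add [bhp] -> 4 lines: uxs ziv bhp uejzs
Hunk 4: at line 1 remove [ziv,bhp] add [iwb] -> 3 lines: uxs iwb uejzs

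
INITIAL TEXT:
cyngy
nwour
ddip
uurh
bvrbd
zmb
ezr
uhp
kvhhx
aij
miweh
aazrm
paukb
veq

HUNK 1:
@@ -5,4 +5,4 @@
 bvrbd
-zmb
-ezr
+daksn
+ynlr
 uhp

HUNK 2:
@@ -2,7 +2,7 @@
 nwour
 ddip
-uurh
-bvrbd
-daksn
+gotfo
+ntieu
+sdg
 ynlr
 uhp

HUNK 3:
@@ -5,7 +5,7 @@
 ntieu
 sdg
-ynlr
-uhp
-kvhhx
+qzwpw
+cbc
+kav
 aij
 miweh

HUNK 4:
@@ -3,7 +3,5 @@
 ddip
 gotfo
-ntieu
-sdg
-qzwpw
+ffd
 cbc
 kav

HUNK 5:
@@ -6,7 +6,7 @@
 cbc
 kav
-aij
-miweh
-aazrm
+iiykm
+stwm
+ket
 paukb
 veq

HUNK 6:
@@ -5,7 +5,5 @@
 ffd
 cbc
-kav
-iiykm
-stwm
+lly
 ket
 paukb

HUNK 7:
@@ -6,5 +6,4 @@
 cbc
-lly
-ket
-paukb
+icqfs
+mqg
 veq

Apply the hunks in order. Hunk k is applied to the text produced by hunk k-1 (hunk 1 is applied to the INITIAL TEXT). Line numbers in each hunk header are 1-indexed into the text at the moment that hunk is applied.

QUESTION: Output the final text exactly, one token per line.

Hunk 1: at line 5 remove [zmb,ezr] add [daksn,ynlr] -> 14 lines: cyngy nwour ddip uurh bvrbd daksn ynlr uhp kvhhx aij miweh aazrm paukb veq
Hunk 2: at line 2 remove [uurh,bvrbd,daksn] add [gotfo,ntieu,sdg] -> 14 lines: cyngy nwour ddip gotfo ntieu sdg ynlr uhp kvhhx aij miweh aazrm paukb veq
Hunk 3: at line 5 remove [ynlr,uhp,kvhhx] add [qzwpw,cbc,kav] -> 14 lines: cyngy nwour ddip gotfo ntieu sdg qzwpw cbc kav aij miweh aazrm paukb veq
Hunk 4: at line 3 remove [ntieu,sdg,qzwpw] add [ffd] -> 12 lines: cyngy nwour ddip gotfo ffd cbc kav aij miweh aazrm paukb veq
Hunk 5: at line 6 remove [aij,miweh,aazrm] add [iiykm,stwm,ket] -> 12 lines: cyngy nwour ddip gotfo ffd cbc kav iiykm stwm ket paukb veq
Hunk 6: at line 5 remove [kav,iiykm,stwm] add [lly] -> 10 lines: cyngy nwour ddip gotfo ffd cbc lly ket paukb veq
Hunk 7: at line 6 remove [lly,ket,paukb] add [icqfs,mqg] -> 9 lines: cyngy nwour ddip gotfo ffd cbc icqfs mqg veq

Answer: cyngy
nwour
ddip
gotfo
ffd
cbc
icqfs
mqg
veq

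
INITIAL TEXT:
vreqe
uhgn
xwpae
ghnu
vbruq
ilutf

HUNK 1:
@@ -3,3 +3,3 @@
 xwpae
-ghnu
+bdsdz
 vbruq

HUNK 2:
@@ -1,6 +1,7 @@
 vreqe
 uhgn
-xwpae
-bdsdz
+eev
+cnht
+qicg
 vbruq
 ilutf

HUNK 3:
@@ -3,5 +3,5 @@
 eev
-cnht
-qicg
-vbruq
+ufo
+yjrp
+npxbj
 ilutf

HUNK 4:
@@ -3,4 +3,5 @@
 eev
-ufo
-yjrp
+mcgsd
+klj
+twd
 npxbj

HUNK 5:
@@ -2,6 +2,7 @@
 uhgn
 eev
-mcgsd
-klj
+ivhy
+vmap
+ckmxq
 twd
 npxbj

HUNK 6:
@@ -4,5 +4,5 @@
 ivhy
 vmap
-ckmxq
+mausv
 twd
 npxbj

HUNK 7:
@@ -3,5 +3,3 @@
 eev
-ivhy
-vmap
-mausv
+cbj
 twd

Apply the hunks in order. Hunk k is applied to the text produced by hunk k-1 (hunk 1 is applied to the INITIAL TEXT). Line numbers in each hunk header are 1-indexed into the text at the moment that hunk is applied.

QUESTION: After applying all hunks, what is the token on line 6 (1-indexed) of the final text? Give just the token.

Hunk 1: at line 3 remove [ghnu] add [bdsdz] -> 6 lines: vreqe uhgn xwpae bdsdz vbruq ilutf
Hunk 2: at line 1 remove [xwpae,bdsdz] add [eev,cnht,qicg] -> 7 lines: vreqe uhgn eev cnht qicg vbruq ilutf
Hunk 3: at line 3 remove [cnht,qicg,vbruq] add [ufo,yjrp,npxbj] -> 7 lines: vreqe uhgn eev ufo yjrp npxbj ilutf
Hunk 4: at line 3 remove [ufo,yjrp] add [mcgsd,klj,twd] -> 8 lines: vreqe uhgn eev mcgsd klj twd npxbj ilutf
Hunk 5: at line 2 remove [mcgsd,klj] add [ivhy,vmap,ckmxq] -> 9 lines: vreqe uhgn eev ivhy vmap ckmxq twd npxbj ilutf
Hunk 6: at line 4 remove [ckmxq] add [mausv] -> 9 lines: vreqe uhgn eev ivhy vmap mausv twd npxbj ilutf
Hunk 7: at line 3 remove [ivhy,vmap,mausv] add [cbj] -> 7 lines: vreqe uhgn eev cbj twd npxbj ilutf
Final line 6: npxbj

Answer: npxbj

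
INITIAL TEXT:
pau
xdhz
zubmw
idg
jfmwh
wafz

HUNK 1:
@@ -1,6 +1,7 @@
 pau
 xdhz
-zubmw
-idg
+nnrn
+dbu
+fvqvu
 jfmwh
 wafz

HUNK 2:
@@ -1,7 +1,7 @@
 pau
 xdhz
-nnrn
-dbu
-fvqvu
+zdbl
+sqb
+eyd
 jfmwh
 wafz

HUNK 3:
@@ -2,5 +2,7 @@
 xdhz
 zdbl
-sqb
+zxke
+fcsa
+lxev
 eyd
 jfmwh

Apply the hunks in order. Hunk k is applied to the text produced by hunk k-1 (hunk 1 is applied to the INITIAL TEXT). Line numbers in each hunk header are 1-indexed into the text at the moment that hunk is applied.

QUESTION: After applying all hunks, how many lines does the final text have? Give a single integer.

Answer: 9

Derivation:
Hunk 1: at line 1 remove [zubmw,idg] add [nnrn,dbu,fvqvu] -> 7 lines: pau xdhz nnrn dbu fvqvu jfmwh wafz
Hunk 2: at line 1 remove [nnrn,dbu,fvqvu] add [zdbl,sqb,eyd] -> 7 lines: pau xdhz zdbl sqb eyd jfmwh wafz
Hunk 3: at line 2 remove [sqb] add [zxke,fcsa,lxev] -> 9 lines: pau xdhz zdbl zxke fcsa lxev eyd jfmwh wafz
Final line count: 9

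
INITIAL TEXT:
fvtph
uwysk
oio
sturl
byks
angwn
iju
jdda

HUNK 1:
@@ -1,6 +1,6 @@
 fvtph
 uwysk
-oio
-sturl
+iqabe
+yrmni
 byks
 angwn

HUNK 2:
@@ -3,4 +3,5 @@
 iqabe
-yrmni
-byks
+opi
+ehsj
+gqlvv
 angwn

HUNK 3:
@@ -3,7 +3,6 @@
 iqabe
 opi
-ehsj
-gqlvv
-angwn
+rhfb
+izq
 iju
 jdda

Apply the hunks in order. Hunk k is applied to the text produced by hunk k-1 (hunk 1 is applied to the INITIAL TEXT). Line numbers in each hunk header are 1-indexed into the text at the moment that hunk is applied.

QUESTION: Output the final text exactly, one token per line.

Answer: fvtph
uwysk
iqabe
opi
rhfb
izq
iju
jdda

Derivation:
Hunk 1: at line 1 remove [oio,sturl] add [iqabe,yrmni] -> 8 lines: fvtph uwysk iqabe yrmni byks angwn iju jdda
Hunk 2: at line 3 remove [yrmni,byks] add [opi,ehsj,gqlvv] -> 9 lines: fvtph uwysk iqabe opi ehsj gqlvv angwn iju jdda
Hunk 3: at line 3 remove [ehsj,gqlvv,angwn] add [rhfb,izq] -> 8 lines: fvtph uwysk iqabe opi rhfb izq iju jdda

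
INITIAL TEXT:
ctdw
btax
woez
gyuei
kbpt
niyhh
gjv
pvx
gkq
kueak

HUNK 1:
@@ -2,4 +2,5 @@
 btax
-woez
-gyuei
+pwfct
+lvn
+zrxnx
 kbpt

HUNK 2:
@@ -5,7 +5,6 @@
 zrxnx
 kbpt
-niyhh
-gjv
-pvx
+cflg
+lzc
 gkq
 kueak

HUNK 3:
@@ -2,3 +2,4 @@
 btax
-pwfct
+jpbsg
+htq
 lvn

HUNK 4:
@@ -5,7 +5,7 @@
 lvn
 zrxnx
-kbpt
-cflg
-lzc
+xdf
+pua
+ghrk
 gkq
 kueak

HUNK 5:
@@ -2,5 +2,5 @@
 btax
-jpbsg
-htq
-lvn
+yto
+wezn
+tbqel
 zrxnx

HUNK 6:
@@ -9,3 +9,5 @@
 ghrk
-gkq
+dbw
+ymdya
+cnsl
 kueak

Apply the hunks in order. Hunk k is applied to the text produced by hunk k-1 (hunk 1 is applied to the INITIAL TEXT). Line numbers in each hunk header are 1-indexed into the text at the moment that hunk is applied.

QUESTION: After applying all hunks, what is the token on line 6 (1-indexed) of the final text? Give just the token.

Hunk 1: at line 2 remove [woez,gyuei] add [pwfct,lvn,zrxnx] -> 11 lines: ctdw btax pwfct lvn zrxnx kbpt niyhh gjv pvx gkq kueak
Hunk 2: at line 5 remove [niyhh,gjv,pvx] add [cflg,lzc] -> 10 lines: ctdw btax pwfct lvn zrxnx kbpt cflg lzc gkq kueak
Hunk 3: at line 2 remove [pwfct] add [jpbsg,htq] -> 11 lines: ctdw btax jpbsg htq lvn zrxnx kbpt cflg lzc gkq kueak
Hunk 4: at line 5 remove [kbpt,cflg,lzc] add [xdf,pua,ghrk] -> 11 lines: ctdw btax jpbsg htq lvn zrxnx xdf pua ghrk gkq kueak
Hunk 5: at line 2 remove [jpbsg,htq,lvn] add [yto,wezn,tbqel] -> 11 lines: ctdw btax yto wezn tbqel zrxnx xdf pua ghrk gkq kueak
Hunk 6: at line 9 remove [gkq] add [dbw,ymdya,cnsl] -> 13 lines: ctdw btax yto wezn tbqel zrxnx xdf pua ghrk dbw ymdya cnsl kueak
Final line 6: zrxnx

Answer: zrxnx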